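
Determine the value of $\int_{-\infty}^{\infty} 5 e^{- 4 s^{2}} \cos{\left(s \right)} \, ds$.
$\frac{5 \sqrt{\pi}}{2 e^{\frac{1}{16}}}$

Define $I(b) = \int_{-\infty}^{\infty} 5 e^{- 4 s^{2}} \cos{\left(b s \right)} \, ds$.

Differentiating under the integral sign,
$$I'(b) = \int_{-\infty}^{\infty} - 5 s e^{- 4 s^{2}} \sin{\left(b s \right)} \, ds.$$

Integrate $\int_{-\infty}^{\infty} s \sin(b s)\, e^{- 4 s^{2}}\, ds$ by parts with $u = \sin(b s)$ and $dv = s\, e^{- 4 s^{2}}\, ds$, giving $v = - \frac{e^{- 4 s^{2}}}{8}$. The boundary term vanishes and
$$\int_{-\infty}^{\infty} s \sin(b s)\, e^{- 4 s^{2}}\, ds = \frac{b}{8} \int_{-\infty}^{\infty} \cos(b s)\, e^{- 4 s^{2}}\, ds,$$
so $I'(b) = - \frac{b}{8}\, I(b)$.

This is a separable first-order ODE; solving with the initial condition $I(0) = \int_{-\infty}^{\infty} 5 e^{- 4 s^{2}}\,ds = \frac{5 \sqrt{\pi}}{2}$ gives
$$I(b) = \frac{5 \sqrt{\pi} e^{- \frac{b^{2}}{16}}}{2}.$$

Setting $b = 1$:
$$I = \frac{5 \sqrt{\pi}}{2 e^{\frac{1}{16}}}.$$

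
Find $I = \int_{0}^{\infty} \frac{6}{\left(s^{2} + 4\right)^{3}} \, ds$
$\frac{9 \pi}{256}$

Begin with the known result
$$J(a) = \int_{0}^{\infty} \frac{6}{a^{2} + s^{2}} \, ds = \frac{3 \pi}{a}.$$

Differentiating under the integral sign with respect to $a$,
$$\frac{dJ}{da} = \int_{0}^{\infty} - \frac{12 a}{\left(a^{2} + s^{2}\right)^{2}} \, ds = - \frac{3 \pi}{a^{2}},$$
so $\int_{0}^{\infty} \frac{6}{\left(a^{2} + s^{2}\right)^{2}} \, ds = \frac{3 \pi}{2 a^{3}}$.

Repeating — each differentiation of $1/(s^2+a^2)^j$ produces $-2ja/(s^2+a^2)^{j+1}$ — and dividing through by $-2ja$ at each step yields, after $2$ differentiations in total,
$$\int_{0}^{\infty} \frac{6}{\left(a^{2} + s^{2}\right)^{3}} \, ds = \frac{9 \pi}{8 a^{5}}.$$

Setting $a = 2$:
$$I = \frac{9 \pi}{256}.$$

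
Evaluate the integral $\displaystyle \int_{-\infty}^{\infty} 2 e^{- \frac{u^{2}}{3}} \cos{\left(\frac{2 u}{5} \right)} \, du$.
$\frac{2 \sqrt{3} \sqrt{\pi}}{e^{\frac{3}{25}}}$

Let $b$ denote the cosine frequency and define $I(b) = \int_{-\infty}^{\infty} 2 e^{- \frac{u^{2}}{3}} \cos{\left(b u \right)} \, du$.

Differentiating under the integral sign,
$$I'(b) = \int_{-\infty}^{\infty} - 2 u e^{- \frac{u^{2}}{3}} \sin{\left(b u \right)} \, du.$$

Integrate $\int_{-\infty}^{\infty} u \sin(b u)\, e^{- \frac{u^{2}}{3}}\, du$ by parts with $w = \sin(b u)$ and $dv = u\, e^{- \frac{u^{2}}{3}}\, du$, giving $v = - \frac{3 e^{- \frac{u^{2}}{3}}}{2}$. The boundary term vanishes and
$$\int_{-\infty}^{\infty} u \sin(b u)\, e^{- \frac{u^{2}}{3}}\, du = \frac{3 b}{2} \int_{-\infty}^{\infty} \cos(b u)\, e^{- \frac{u^{2}}{3}}\, du,$$
so $I'(b) = - \frac{3 b}{2}\, I(b)$.

This is a separable first-order ODE; solving with the initial condition $I(0) = \int_{-\infty}^{\infty} 2 e^{- \frac{u^{2}}{3}}\,du = 2 \sqrt{3} \sqrt{\pi}$ gives
$$I(b) = 2 \sqrt{3} \sqrt{\pi} e^{- \frac{3 b^{2}}{4}}.$$

Setting $b = \frac{2}{5}$:
$$I = \frac{2 \sqrt{3} \sqrt{\pi}}{e^{\frac{3}{25}}}.$$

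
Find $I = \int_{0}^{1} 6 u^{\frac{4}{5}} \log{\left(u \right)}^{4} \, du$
$\frac{50000}{6561}$

Consider the simpler parametrised integral
$$J(a) = \int_{0}^{1} 6 u^{a} \, du = \frac{6}{a + 1}.$$

Differentiating under the integral sign brings down a factor of $\ln u$:
$$\frac{dJ}{da} = \int_{0}^{1} 6 u^{a} \log{\left(u \right)} \, du = - \frac{6}{\left(a + 1\right)^{2}}.$$

Repeating $4$ times in total — each differentiation brings down another $\ln u$ — gives
$$\frac{d^{4}J}{da^{4}} = \int_{0}^{1} 6 u^{a} \log{\left(u \right)}^{4} \, du = \frac{144}{\left(a + 1\right)^{5}},$$
and the integrand here is exactly the target integrand, so $I = \frac{144}{\left(a + 1\right)^{5}}$.

Setting $a = \frac{4}{5}$:
$$I = \frac{50000}{6561}.$$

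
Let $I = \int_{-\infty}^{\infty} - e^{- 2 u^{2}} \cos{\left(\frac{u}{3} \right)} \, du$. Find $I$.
$- \frac{\sqrt{2} \sqrt{\pi}}{2 e^{\frac{1}{72}}}$

Let $b$ denote the cosine frequency and define $I(b) = \int_{-\infty}^{\infty} - e^{- 2 u^{2}} \cos{\left(b u \right)} \, du$.

Differentiating under the integral sign,
$$I'(b) = \int_{-\infty}^{\infty} u e^{- 2 u^{2}} \sin{\left(b u \right)} \, du.$$

Integrate $\int_{-\infty}^{\infty} u \sin(b u)\, e^{- 2 u^{2}}\, du$ by parts with $w = \sin(b u)$ and $dv = u\, e^{- 2 u^{2}}\, du$, giving $v = - \frac{e^{- 2 u^{2}}}{4}$. The boundary term vanishes and
$$\int_{-\infty}^{\infty} u \sin(b u)\, e^{- 2 u^{2}}\, du = \frac{b}{4} \int_{-\infty}^{\infty} \cos(b u)\, e^{- 2 u^{2}}\, du,$$
so $I'(b) = - \frac{b}{4}\, I(b)$.

This is a separable first-order ODE; solving with the initial condition $I(0) = \int_{-\infty}^{\infty} - e^{- 2 u^{2}}\,du = - \frac{\sqrt{2} \sqrt{\pi}}{2}$ gives
$$I(b) = - \frac{\sqrt{2} \sqrt{\pi} e^{- \frac{b^{2}}{8}}}{2}.$$

Setting $b = \frac{1}{3}$:
$$I = - \frac{\sqrt{2} \sqrt{\pi}}{2 e^{\frac{1}{72}}}.$$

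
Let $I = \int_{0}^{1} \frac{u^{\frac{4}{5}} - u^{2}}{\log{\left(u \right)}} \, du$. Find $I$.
$- \log{\left(5 \right)} + \log{\left(3 \right)}$

Replace the exponent $2$ by a parameter $a$: let $I(a) = \int_{0}^{1} \frac{u^{\frac{4}{5}} - u^{a}}{\log{\left(u \right)}} \, du$.

Since $\dfrac{\partial}{\partial a}\,u^{a} = u^{a} \ln u$, the $\ln u$ in the denominator cancels and
$$\frac{dI}{da} = \int_{0}^{1} -1 u^{a} \, du = -1 \left[\frac{u^{a+1}}{a+1}\right]_0^1 = - \frac{1}{a + 1}.$$

Integrating with respect to $a$ gives $I(a) = - \log{\left(\frac{5 a}{9} + \frac{5}{9} \right)} + C$.

At $a = \frac{4}{5}$ the integrand is identically $0$, so $I(\frac{4}{5}) = 0$. The closed form gives $0$, hence $C = 0$.

Setting $a = 2$:
$$I = - \log{\left(5 \right)} + \log{\left(3 \right)}.$$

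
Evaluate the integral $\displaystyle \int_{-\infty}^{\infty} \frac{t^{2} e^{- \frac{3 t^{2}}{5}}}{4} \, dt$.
$\frac{5 \sqrt{15} \sqrt{\pi}}{72}$

Start from the elementary integral
$$J(a) = \int_{-\infty}^{\infty} \frac{e^{- a t^{2}}}{4} \, dt = \frac{\sqrt{\pi}}{4 \sqrt{a}}.$$

Differentiating under the integral sign brings down a factor of $(-t^2)$:
$$\frac{dJ}{da} = \int_{-\infty}^{\infty} - \frac{t^{2} e^{- a t^{2}}}{4} \, dt = - \frac{\sqrt{\pi}}{8 a^{\frac{3}{2}}}.$$

The integral on the left is $-I$, so $I = \frac{\sqrt{\pi}}{8 a^{\frac{3}{2}}}$.

Setting $a = \frac{3}{5}$:
$$I = \frac{5 \sqrt{15} \sqrt{\pi}}{72}.$$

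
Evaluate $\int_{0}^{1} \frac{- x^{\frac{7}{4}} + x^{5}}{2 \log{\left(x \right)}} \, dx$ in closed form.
$\log{\left(\frac{2 \sqrt{66}}{11} \right)}$

Replace the exponent $\frac{7}{4}$ by a parameter $a$: let $I(a) = \int_{0}^{1} \frac{x^{5} - x^{a}}{2 \log{\left(x \right)}} \, dx$.

Since $\dfrac{\partial}{\partial a}\,x^{a} = x^{a} \ln x$, the $\ln x$ in the denominator cancels and
$$\frac{dI}{da} = \int_{0}^{1} - \frac{1}{2} x^{a} \, dx = - \frac{1}{2} \left[\frac{x^{a+1}}{a+1}\right]_0^1 = - \frac{1}{2 a + 2}.$$

Integrating with respect to $a$ gives $I(a) = - \frac{\log{\left(a + 1 \right)}}{2} + \frac{\log{\left(6 \right)}}{2} + C$.

At $a = 5$ the integrand is identically $0$, so $I(5) = 0$. The closed form gives $0$, hence $C = 0$.

Setting $a = \frac{7}{4}$:
$$I = \log{\left(\frac{2 \sqrt{66}}{11} \right)}.$$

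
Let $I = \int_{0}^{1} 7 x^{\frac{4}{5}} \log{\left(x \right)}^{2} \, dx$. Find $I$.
$\frac{1750}{729}$

Consider the simpler parametrised integral
$$J(a) = \int_{0}^{1} 7 x^{a} \, dx = \frac{7}{a + 1}.$$

Differentiating under the integral sign brings down a factor of $\ln x$:
$$\frac{dJ}{da} = \int_{0}^{1} 7 x^{a} \log{\left(x \right)} \, dx = - \frac{7}{\left(a + 1\right)^{2}}.$$

Repeating twice in total — each differentiation brings down another $\ln x$ — gives
$$\frac{d^{2}J}{da^{2}} = \int_{0}^{1} 7 x^{a} \log{\left(x \right)}^{2} \, dx = \frac{14}{\left(a + 1\right)^{3}},$$
and the integrand here is exactly the target integrand, so $I = \frac{14}{\left(a + 1\right)^{3}}$.

Setting $a = \frac{4}{5}$:
$$I = \frac{1750}{729}.$$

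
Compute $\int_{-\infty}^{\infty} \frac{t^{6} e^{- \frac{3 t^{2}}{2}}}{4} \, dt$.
$\frac{5 \sqrt{6} \sqrt{\pi}}{108}$

Consider the simpler parametrised integral
$$J(a) = \int_{-\infty}^{\infty} \frac{e^{- a t^{2}}}{4} \, dt = \frac{\sqrt{\pi}}{4 \sqrt{a}}.$$

Differentiating under the integral sign brings down a factor of $(-t^2)$:
$$\frac{dJ}{da} = \int_{-\infty}^{\infty} - \frac{t^{2} e^{- a t^{2}}}{4} \, dt = - \frac{\sqrt{\pi}}{8 a^{\frac{3}{2}}}.$$

Repeating $3$ times in total — each differentiation brings down another $(-t^2)$ — gives
$$\frac{d^{3}J}{da^{3}} = \int_{-\infty}^{\infty} - \frac{t^{6} e^{- a t^{2}}}{4} \, dt = - \frac{15 \sqrt{\pi}}{32 a^{\frac{7}{2}}},$$
and the integrand here is $(-1)^{3}$ times the target integrand, so $I = (-1)^{3}\,\frac{d^{3}J}{da^{3}} = \frac{15 \sqrt{\pi}}{32 a^{\frac{7}{2}}}$.

Setting $a = \frac{3}{2}$:
$$I = \frac{5 \sqrt{6} \sqrt{\pi}}{108}.$$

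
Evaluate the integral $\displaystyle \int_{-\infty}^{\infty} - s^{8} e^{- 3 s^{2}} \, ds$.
$- \frac{35 \sqrt{3} \sqrt{\pi}}{1296}$

Begin with the known integral
$$J(a) = \int_{-\infty}^{\infty} - e^{- a s^{2}} \, ds = - \frac{\sqrt{\pi}}{\sqrt{a}}.$$

Differentiating under the integral sign brings down a factor of $(-s^2)$:
$$\frac{dJ}{da} = \int_{-\infty}^{\infty} s^{2} e^{- a s^{2}} \, ds = \frac{\sqrt{\pi}}{2 a^{\frac{3}{2}}}.$$

Repeating $4$ times in total — each differentiation brings down another $(-s^2)$ — gives
$$\frac{d^{4}J}{da^{4}} = \int_{-\infty}^{\infty} - s^{8} e^{- a s^{2}} \, ds = - \frac{105 \sqrt{\pi}}{16 a^{\frac{9}{2}}},$$
and the integrand here is exactly the target integrand, so $I = - \frac{105 \sqrt{\pi}}{16 a^{\frac{9}{2}}}$.

Setting $a = 3$:
$$I = - \frac{35 \sqrt{3} \sqrt{\pi}}{1296}.$$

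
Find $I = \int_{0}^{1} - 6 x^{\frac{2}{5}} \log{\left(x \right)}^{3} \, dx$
$\frac{22500}{2401}$

Begin with the known integral
$$J(a) = \int_{0}^{1} - 6 x^{a} \, dx = - \frac{6}{a + 1}.$$

Differentiating under the integral sign brings down a factor of $\ln x$:
$$\frac{dJ}{da} = \int_{0}^{1} - 6 x^{a} \log{\left(x \right)} \, dx = \frac{6}{\left(a + 1\right)^{2}}.$$

Repeating $3$ times in total — each differentiation brings down another $\ln x$ — gives
$$\frac{d^{3}J}{da^{3}} = \int_{0}^{1} - 6 x^{a} \log{\left(x \right)}^{3} \, dx = \frac{36}{\left(a + 1\right)^{4}},$$
and the integrand here is exactly the target integrand, so $I = \frac{36}{\left(a + 1\right)^{4}}$.

Setting $a = \frac{2}{5}$:
$$I = \frac{22500}{2401}.$$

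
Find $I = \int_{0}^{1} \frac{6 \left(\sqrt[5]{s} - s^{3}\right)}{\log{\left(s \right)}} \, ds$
$\log{\left(\frac{729}{1000000} \right)}$

Replace the exponent $\frac{1}{5}$ by a parameter $a$: let $I(a) = \int_{0}^{1} \frac{6 \left(- s^{3} + s^{a}\right)}{\log{\left(s \right)}} \, ds$.

Since $\dfrac{\partial}{\partial a}\,s^{a} = s^{a} \ln s$, the $\ln s$ in the denominator cancels and
$$\frac{dI}{da} = \int_{0}^{1} 6 s^{a} \, ds = 6 \left[\frac{s^{a+1}}{a+1}\right]_0^1 = \frac{6}{a + 1}.$$

Integrating with respect to $a$ gives $I(a) = \log{\left(\frac{\left(a + 1\right)^{6}}{4096} \right)} + C$.

At $a = 3$ the integrand is identically $0$, so $I(3) = 0$. The closed form gives $0$, hence $C = 0$.

Setting $a = \frac{1}{5}$:
$$I = \log{\left(\frac{729}{1000000} \right)}.$$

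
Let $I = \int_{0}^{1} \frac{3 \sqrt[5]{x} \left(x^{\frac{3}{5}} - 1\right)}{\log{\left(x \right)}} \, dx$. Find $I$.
$\log{\left(\frac{27}{8} \right)}$

Consider the one-parameter family: let $I(a) = \int_{0}^{1} \frac{3 \left(- \sqrt[5]{x} + x^{a}\right)}{\log{\left(x \right)}} \, dx$.

Since $\dfrac{\partial}{\partial a}\,x^{a} = x^{a} \ln x$, the $\ln x$ in the denominator cancels and
$$\frac{dI}{da} = \int_{0}^{1} 3 x^{a} \, dx = 3 \left[\frac{x^{a+1}}{a+1}\right]_0^1 = \frac{3}{a + 1}.$$

Integrating with respect to $a$ gives $I(a) = \log{\left(\frac{125 \left(a + 1\right)^{3}}{216} \right)} + C$.

At $a = \frac{1}{5}$ the integrand is identically $0$, so $I(\frac{1}{5}) = 0$. The closed form gives $0$, hence $C = 0$.

Setting $a = \frac{4}{5}$:
$$I = \log{\left(\frac{27}{8} \right)}.$$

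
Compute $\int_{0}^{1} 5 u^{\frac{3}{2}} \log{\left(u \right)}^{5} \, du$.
$- \frac{1536}{625}$

Begin with the known integral
$$J(a) = \int_{0}^{1} 5 u^{a} \, du = \frac{5}{a + 1}.$$

Differentiating under the integral sign brings down a factor of $\ln u$:
$$\frac{dJ}{da} = \int_{0}^{1} 5 u^{a} \log{\left(u \right)} \, du = - \frac{5}{\left(a + 1\right)^{2}}.$$

Repeating $5$ times in total — each differentiation brings down another $\ln u$ — gives
$$\frac{d^{5}J}{da^{5}} = \int_{0}^{1} 5 u^{a} \log{\left(u \right)}^{5} \, du = - \frac{600}{\left(a + 1\right)^{6}},$$
and the integrand here is exactly the target integrand, so $I = - \frac{600}{\left(a + 1\right)^{6}}$.

Setting $a = \frac{3}{2}$:
$$I = - \frac{1536}{625}.$$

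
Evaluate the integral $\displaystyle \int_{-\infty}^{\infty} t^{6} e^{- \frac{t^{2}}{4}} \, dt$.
$240 \sqrt{\pi}$

Begin with the known integral
$$J(a) = \int_{-\infty}^{\infty} e^{- a t^{2}} \, dt = \frac{\sqrt{\pi}}{\sqrt{a}}.$$

Differentiating under the integral sign brings down a factor of $(-t^2)$:
$$\frac{dJ}{da} = \int_{-\infty}^{\infty} - t^{2} e^{- a t^{2}} \, dt = - \frac{\sqrt{\pi}}{2 a^{\frac{3}{2}}}.$$

Repeating $3$ times in total — each differentiation brings down another $(-t^2)$ — gives
$$\frac{d^{3}J}{da^{3}} = \int_{-\infty}^{\infty} - t^{6} e^{- a t^{2}} \, dt = - \frac{15 \sqrt{\pi}}{8 a^{\frac{7}{2}}},$$
and the integrand here is $(-1)^{3}$ times the target integrand, so $I = (-1)^{3}\,\frac{d^{3}J}{da^{3}} = \frac{15 \sqrt{\pi}}{8 a^{\frac{7}{2}}}$.

Setting $a = \frac{1}{4}$:
$$I = 240 \sqrt{\pi}.$$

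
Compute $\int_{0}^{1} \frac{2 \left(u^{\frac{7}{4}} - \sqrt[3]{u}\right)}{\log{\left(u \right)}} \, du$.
$- \log{\left(\frac{256}{1089} \right)}$

Replace the exponent $\frac{1}{3}$ by a parameter $a$: let $I(a) = \int_{0}^{1} \frac{2 \left(u^{\frac{7}{4}} - u^{a}\right)}{\log{\left(u \right)}} \, du$.

Since $\dfrac{\partial}{\partial a}\,u^{a} = u^{a} \ln u$, the $\ln u$ in the denominator cancels and
$$\frac{dI}{da} = \int_{0}^{1} -2 u^{a} \, du = -2 \left[\frac{u^{a+1}}{a+1}\right]_0^1 = - \frac{2}{a + 1}.$$

Integrating with respect to $a$ gives $I(a) = - \log{\left(\frac{16 \left(a + 1\right)^{2}}{121} \right)} + C$.

At $a = \frac{7}{4}$ the integrand is identically $0$, so $I(\frac{7}{4}) = 0$. The closed form gives $0$, hence $C = 0$.

Setting $a = \frac{1}{3}$:
$$I = - \log{\left(\frac{256}{1089} \right)}.$$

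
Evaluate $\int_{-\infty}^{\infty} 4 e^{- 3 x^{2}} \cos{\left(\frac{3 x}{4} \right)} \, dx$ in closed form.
$\frac{4 \sqrt{3} \sqrt{\pi}}{3 e^{\frac{3}{64}}}$

Define $I(b) = \int_{-\infty}^{\infty} 4 e^{- 3 x^{2}} \cos{\left(b x \right)} \, dx$.

Differentiating under the integral sign,
$$I'(b) = \int_{-\infty}^{\infty} - 4 x e^{- 3 x^{2}} \sin{\left(b x \right)} \, dx.$$

Integrate $\int_{-\infty}^{\infty} x \sin(b x)\, e^{- 3 x^{2}}\, dx$ by parts with $u = \sin(b x)$ and $dv = x\, e^{- 3 x^{2}}\, dx$, giving $v = - \frac{e^{- 3 x^{2}}}{6}$. The boundary term vanishes and
$$\int_{-\infty}^{\infty} x \sin(b x)\, e^{- 3 x^{2}}\, dx = \frac{b}{6} \int_{-\infty}^{\infty} \cos(b x)\, e^{- 3 x^{2}}\, dx,$$
so $I'(b) = - \frac{b}{6}\, I(b)$.

This is a separable first-order ODE; solving with the initial condition $I(0) = \int_{-\infty}^{\infty} 4 e^{- 3 x^{2}}\,dx = \frac{4 \sqrt{3} \sqrt{\pi}}{3}$ gives
$$I(b) = \frac{4 \sqrt{3} \sqrt{\pi} e^{- \frac{b^{2}}{12}}}{3}.$$

Setting $b = \frac{3}{4}$:
$$I = \frac{4 \sqrt{3} \sqrt{\pi}}{3 e^{\frac{3}{64}}}.$$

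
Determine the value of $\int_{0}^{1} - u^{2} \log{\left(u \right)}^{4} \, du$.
$- \frac{8}{81}$

Begin with the known integral
$$J(a) = \int_{0}^{1} - u^{a} \, du = - \frac{1}{a + 1}.$$

Differentiating under the integral sign brings down a factor of $\ln u$:
$$\frac{dJ}{da} = \int_{0}^{1} - u^{a} \log{\left(u \right)} \, du = \frac{1}{\left(a + 1\right)^{2}}.$$

Repeating $4$ times in total — each differentiation brings down another $\ln u$ — gives
$$\frac{d^{4}J}{da^{4}} = \int_{0}^{1} - u^{a} \log{\left(u \right)}^{4} \, du = - \frac{24}{\left(a + 1\right)^{5}},$$
and the integrand here is exactly the target integrand, so $I = - \frac{24}{\left(a + 1\right)^{5}}$.

Setting $a = 2$:
$$I = - \frac{8}{81}.$$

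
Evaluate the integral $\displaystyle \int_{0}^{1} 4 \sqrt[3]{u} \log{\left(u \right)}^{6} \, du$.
$\frac{98415}{256}$

Consider the simpler parametrised integral
$$J(a) = \int_{0}^{1} 4 u^{a} \, du = \frac{4}{a + 1}.$$

Differentiating under the integral sign brings down a factor of $\ln u$:
$$\frac{dJ}{da} = \int_{0}^{1} 4 u^{a} \log{\left(u \right)} \, du = - \frac{4}{\left(a + 1\right)^{2}}.$$

Repeating $6$ times in total — each differentiation brings down another $\ln u$ — gives
$$\frac{d^{6}J}{da^{6}} = \int_{0}^{1} 4 u^{a} \log{\left(u \right)}^{6} \, du = \frac{2880}{\left(a + 1\right)^{7}},$$
and the integrand here is exactly the target integrand, so $I = \frac{2880}{\left(a + 1\right)^{7}}$.

Setting $a = \frac{1}{3}$:
$$I = \frac{98415}{256}.$$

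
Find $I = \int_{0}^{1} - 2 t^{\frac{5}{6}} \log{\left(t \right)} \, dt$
$\frac{72}{121}$

Start from the elementary integral
$$J(a) = \int_{0}^{1} - 2 t^{a} \, dt = - \frac{2}{a + 1}.$$

Differentiating under the integral sign brings down a factor of $\ln t$:
$$\frac{dJ}{da} = \int_{0}^{1} - 2 t^{a} \log{\left(t \right)} \, dt = \frac{2}{\left(a + 1\right)^{2}}.$$

The integral on the left is $I$, so $I = \frac{2}{\left(a + 1\right)^{2}}$.

Setting $a = \frac{5}{6}$:
$$I = \frac{72}{121}.$$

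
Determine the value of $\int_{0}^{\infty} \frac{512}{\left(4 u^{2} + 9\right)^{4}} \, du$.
$\frac{40 \pi}{2187}$

Start from the standard arctangent integral
$$J(a) = \int_{0}^{\infty} \frac{2}{a^{2} + u^{2}} \, du = \frac{\pi}{a}.$$

Differentiating under the integral sign with respect to $a$,
$$\frac{dJ}{da} = \int_{0}^{\infty} - \frac{4 a}{\left(a^{2} + u^{2}\right)^{2}} \, du = - \frac{\pi}{a^{2}},$$
so $\int_{0}^{\infty} \frac{2}{\left(a^{2} + u^{2}\right)^{2}} \, du = \frac{\pi}{2 a^{3}}$.

Repeating — each differentiation of $1/(u^2+a^2)^j$ produces $-2ja/(u^2+a^2)^{j+1}$ — and dividing through by $-2ja$ at each step yields, after $3$ differentiations in total,
$$\int_{0}^{\infty} \frac{2}{\left(a^{2} + u^{2}\right)^{4}} \, du = \frac{5 \pi}{16 a^{7}}.$$

Setting $a = \frac{3}{2}$:
$$I = \frac{40 \pi}{2187}.$$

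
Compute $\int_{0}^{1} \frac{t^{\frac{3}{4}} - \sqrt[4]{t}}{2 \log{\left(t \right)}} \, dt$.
$- \frac{\log{\left(5 \right)}}{2} + \frac{\log{\left(7 \right)}}{2}$

Replace the exponent $\frac{3}{4}$ by a parameter $a$: let $I(a) = \int_{0}^{1} \frac{- \sqrt[4]{t} + t^{a}}{2 \log{\left(t \right)}} \, dt$.

Since $\dfrac{\partial}{\partial a}\,t^{a} = t^{a} \ln t$, the $\ln t$ in the denominator cancels and
$$\frac{dI}{da} = \int_{0}^{1} \frac{1}{2} t^{a} \, dt = \frac{1}{2} \left[\frac{t^{a+1}}{a+1}\right]_0^1 = \frac{1}{2 \left(a + 1\right)}.$$

Integrating with respect to $a$ gives $I(a) = \frac{\log{\left(a + 1 \right)}}{2} - \frac{\log{\left(5 \right)}}{2} + \log{\left(2 \right)} + C$.

At $a = \frac{1}{4}$ the integrand is identically $0$, so $I(\frac{1}{4}) = 0$. The closed form gives $0$, hence $C = 0$.

Setting $a = \frac{3}{4}$:
$$I = - \frac{\log{\left(5 \right)}}{2} + \frac{\log{\left(7 \right)}}{2}.$$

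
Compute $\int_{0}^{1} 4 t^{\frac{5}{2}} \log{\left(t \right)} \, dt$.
$- \frac{16}{49}$

Consider the simpler parametrised integral
$$J(a) = \int_{0}^{1} 4 t^{a} \, dt = \frac{4}{a + 1}.$$

Differentiating under the integral sign brings down a factor of $\ln t$:
$$\frac{dJ}{da} = \int_{0}^{1} 4 t^{a} \log{\left(t \right)} \, dt = - \frac{4}{\left(a + 1\right)^{2}}.$$

The integral on the left is $I$, so $I = - \frac{4}{\left(a + 1\right)^{2}}$.

Setting $a = \frac{5}{2}$:
$$I = - \frac{16}{49}.$$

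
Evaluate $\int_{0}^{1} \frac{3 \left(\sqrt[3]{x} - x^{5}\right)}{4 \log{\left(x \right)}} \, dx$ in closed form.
$\log{\left(\frac{2^{\frac{3}{4}} \sqrt{3}}{9} \right)}$

Consider the one-parameter family: let $I(a) = \int_{0}^{1} \frac{3 \left(- x^{5} + x^{a}\right)}{4 \log{\left(x \right)}} \, dx$.

Since $\dfrac{\partial}{\partial a}\,x^{a} = x^{a} \ln x$, the $\ln x$ in the denominator cancels and
$$\frac{dI}{da} = \int_{0}^{1} \frac{3}{4} x^{a} \, dx = \frac{3}{4} \left[\frac{x^{a+1}}{a+1}\right]_0^1 = \frac{3}{4 \left(a + 1\right)}.$$

Integrating with respect to $a$ gives $I(a) = \frac{3 \log{\left(a + 1 \right)}}{4} - \frac{3 \log{\left(6 \right)}}{4} + C$.

At $a = 5$ the integrand is identically $0$, so $I(5) = 0$. The closed form gives $0$, hence $C = 0$.

Setting $a = \frac{1}{3}$:
$$I = \log{\left(\frac{2^{\frac{3}{4}} \sqrt{3}}{9} \right)}.$$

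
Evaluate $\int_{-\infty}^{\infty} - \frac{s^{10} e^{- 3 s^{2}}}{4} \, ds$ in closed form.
$- \frac{35 \sqrt{3} \sqrt{\pi}}{3456}$

Begin with the known integral
$$J(a) = \int_{-\infty}^{\infty} - \frac{e^{- a s^{2}}}{4} \, ds = - \frac{\sqrt{\pi}}{4 \sqrt{a}}.$$

Differentiating under the integral sign brings down a factor of $(-s^2)$:
$$\frac{dJ}{da} = \int_{-\infty}^{\infty} \frac{s^{2} e^{- a s^{2}}}{4} \, ds = \frac{\sqrt{\pi}}{8 a^{\frac{3}{2}}}.$$

Repeating $5$ times in total — each differentiation brings down another $(-s^2)$ — gives
$$\frac{d^{5}J}{da^{5}} = \int_{-\infty}^{\infty} \frac{s^{10} e^{- a s^{2}}}{4} \, ds = \frac{945 \sqrt{\pi}}{128 a^{\frac{11}{2}}},$$
and the integrand here is $(-1)^{5}$ times the target integrand, so $I = (-1)^{5}\,\frac{d^{5}J}{da^{5}} = - \frac{945 \sqrt{\pi}}{128 a^{\frac{11}{2}}}$.

Setting $a = 3$:
$$I = - \frac{35 \sqrt{3} \sqrt{\pi}}{3456}.$$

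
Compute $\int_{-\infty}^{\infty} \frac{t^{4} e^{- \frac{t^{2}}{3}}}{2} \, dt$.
$\frac{27 \sqrt{3} \sqrt{\pi}}{8}$

Begin with the known integral
$$J(a) = \int_{-\infty}^{\infty} \frac{e^{- a t^{2}}}{2} \, dt = \frac{\sqrt{\pi}}{2 \sqrt{a}}.$$

Differentiating under the integral sign brings down a factor of $(-t^2)$:
$$\frac{dJ}{da} = \int_{-\infty}^{\infty} - \frac{t^{2} e^{- a t^{2}}}{2} \, dt = - \frac{\sqrt{\pi}}{4 a^{\frac{3}{2}}}.$$

Repeating twice in total — each differentiation brings down another $(-t^2)$ — gives
$$\frac{d^{2}J}{da^{2}} = \int_{-\infty}^{\infty} \frac{t^{4} e^{- a t^{2}}}{2} \, dt = \frac{3 \sqrt{\pi}}{8 a^{\frac{5}{2}}},$$
and the integrand here is exactly the target integrand, so $I = \frac{3 \sqrt{\pi}}{8 a^{\frac{5}{2}}}$.

Setting $a = \frac{1}{3}$:
$$I = \frac{27 \sqrt{3} \sqrt{\pi}}{8}.$$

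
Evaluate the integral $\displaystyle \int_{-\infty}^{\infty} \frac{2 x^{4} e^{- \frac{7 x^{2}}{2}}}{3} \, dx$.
$\frac{2 \sqrt{14} \sqrt{\pi}}{343}$

Start from the elementary integral
$$J(a) = \int_{-\infty}^{\infty} \frac{2 e^{- a x^{2}}}{3} \, dx = \frac{2 \sqrt{\pi}}{3 \sqrt{a}}.$$

Differentiating under the integral sign brings down a factor of $(-x^2)$:
$$\frac{dJ}{da} = \int_{-\infty}^{\infty} - \frac{2 x^{2} e^{- a x^{2}}}{3} \, dx = - \frac{\sqrt{\pi}}{3 a^{\frac{3}{2}}}.$$

Repeating twice in total — each differentiation brings down another $(-x^2)$ — gives
$$\frac{d^{2}J}{da^{2}} = \int_{-\infty}^{\infty} \frac{2 x^{4} e^{- a x^{2}}}{3} \, dx = \frac{\sqrt{\pi}}{2 a^{\frac{5}{2}}},$$
and the integrand here is exactly the target integrand, so $I = \frac{\sqrt{\pi}}{2 a^{\frac{5}{2}}}$.

Setting $a = \frac{7}{2}$:
$$I = \frac{2 \sqrt{14} \sqrt{\pi}}{343}.$$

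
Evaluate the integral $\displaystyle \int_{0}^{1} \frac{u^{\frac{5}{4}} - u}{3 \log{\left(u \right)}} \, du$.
$\log{\left(\frac{3^{\frac{2}{3}}}{2} \right)}$

Replace the exponent $\frac{5}{4}$ by a parameter $a$: let $I(a) = \int_{0}^{1} \frac{- u + u^{a}}{3 \log{\left(u \right)}} \, du$.

Since $\dfrac{\partial}{\partial a}\,u^{a} = u^{a} \ln u$, the $\ln u$ in the denominator cancels and
$$\frac{dI}{da} = \int_{0}^{1} \frac{1}{3} u^{a} \, du = \frac{1}{3} \left[\frac{u^{a+1}}{a+1}\right]_0^1 = \frac{1}{3 \left(a + 1\right)}.$$

Integrating with respect to $a$ gives $I(a) = \frac{\log{\left(a + 1 \right)}}{3} - \frac{\log{\left(2 \right)}}{3} + C$.

At $a = 1$ the integrand is identically $0$, so $I(1) = 0$. The closed form gives $0$, hence $C = 0$.

Setting $a = \frac{5}{4}$:
$$I = \log{\left(\frac{3^{\frac{2}{3}}}{2} \right)}.$$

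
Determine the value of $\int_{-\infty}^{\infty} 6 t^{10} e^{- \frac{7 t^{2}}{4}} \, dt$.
$\frac{51840 \sqrt{7} \sqrt{\pi}}{16807}$

Consider the simpler parametrised integral
$$J(a) = \int_{-\infty}^{\infty} 6 e^{- a t^{2}} \, dt = \frac{6 \sqrt{\pi}}{\sqrt{a}}.$$

Differentiating under the integral sign brings down a factor of $(-t^2)$:
$$\frac{dJ}{da} = \int_{-\infty}^{\infty} - 6 t^{2} e^{- a t^{2}} \, dt = - \frac{3 \sqrt{\pi}}{a^{\frac{3}{2}}}.$$

Repeating $5$ times in total — each differentiation brings down another $(-t^2)$ — gives
$$\frac{d^{5}J}{da^{5}} = \int_{-\infty}^{\infty} - 6 t^{10} e^{- a t^{2}} \, dt = - \frac{2835 \sqrt{\pi}}{16 a^{\frac{11}{2}}},$$
and the integrand here is $(-1)^{5}$ times the target integrand, so $I = (-1)^{5}\,\frac{d^{5}J}{da^{5}} = \frac{2835 \sqrt{\pi}}{16 a^{\frac{11}{2}}}$.

Setting $a = \frac{7}{4}$:
$$I = \frac{51840 \sqrt{7} \sqrt{\pi}}{16807}.$$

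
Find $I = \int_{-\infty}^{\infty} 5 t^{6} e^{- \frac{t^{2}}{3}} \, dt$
$\frac{2025 \sqrt{3} \sqrt{\pi}}{8}$

Begin with the known integral
$$J(a) = \int_{-\infty}^{\infty} 5 e^{- a t^{2}} \, dt = \frac{5 \sqrt{\pi}}{\sqrt{a}}.$$

Differentiating under the integral sign brings down a factor of $(-t^2)$:
$$\frac{dJ}{da} = \int_{-\infty}^{\infty} - 5 t^{2} e^{- a t^{2}} \, dt = - \frac{5 \sqrt{\pi}}{2 a^{\frac{3}{2}}}.$$

Repeating $3$ times in total — each differentiation brings down another $(-t^2)$ — gives
$$\frac{d^{3}J}{da^{3}} = \int_{-\infty}^{\infty} - 5 t^{6} e^{- a t^{2}} \, dt = - \frac{75 \sqrt{\pi}}{8 a^{\frac{7}{2}}},$$
and the integrand here is $(-1)^{3}$ times the target integrand, so $I = (-1)^{3}\,\frac{d^{3}J}{da^{3}} = \frac{75 \sqrt{\pi}}{8 a^{\frac{7}{2}}}$.

Setting $a = \frac{1}{3}$:
$$I = \frac{2025 \sqrt{3} \sqrt{\pi}}{8}.$$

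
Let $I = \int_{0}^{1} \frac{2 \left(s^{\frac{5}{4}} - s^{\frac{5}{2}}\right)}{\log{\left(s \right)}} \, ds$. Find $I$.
$- \log{\left(\frac{196}{81} \right)}$

Consider the one-parameter family: let $I(a) = \int_{0}^{1} \frac{2 \left(s^{\frac{5}{4}} - s^{a}\right)}{\log{\left(s \right)}} \, ds$.

Since $\dfrac{\partial}{\partial a}\,s^{a} = s^{a} \ln s$, the $\ln s$ in the denominator cancels and
$$\frac{dI}{da} = \int_{0}^{1} -2 s^{a} \, ds = -2 \left[\frac{s^{a+1}}{a+1}\right]_0^1 = - \frac{2}{a + 1}.$$

Integrating with respect to $a$ gives $I(a) = - \log{\left(\frac{16 \left(a + 1\right)^{2}}{81} \right)} + C$.

At $a = \frac{5}{4}$ the integrand is identically $0$, so $I(\frac{5}{4}) = 0$. The closed form gives $0$, hence $C = 0$.

Setting $a = \frac{5}{2}$:
$$I = - \log{\left(\frac{196}{81} \right)}.$$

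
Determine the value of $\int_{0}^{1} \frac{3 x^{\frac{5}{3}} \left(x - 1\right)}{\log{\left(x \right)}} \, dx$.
$- \log{\left(\frac{512}{1331} \right)}$

Introduce a parameter $a$ in the exponent: let $I(a) = \int_{0}^{1} \frac{3 \left(x^{\frac{8}{3}} - x^{a}\right)}{\log{\left(x \right)}} \, dx$.

Since $\dfrac{\partial}{\partial a}\,x^{a} = x^{a} \ln x$, the $\ln x$ in the denominator cancels and
$$\frac{dI}{da} = \int_{0}^{1} -3 x^{a} \, dx = -3 \left[\frac{x^{a+1}}{a+1}\right]_0^1 = - \frac{3}{a + 1}.$$

Integrating with respect to $a$ gives $I(a) = - \log{\left(\frac{27 \left(a + 1\right)^{3}}{1331} \right)} + C$.

At $a = \frac{8}{3}$ the integrand is identically $0$, so $I(\frac{8}{3}) = 0$. The closed form gives $0$, hence $C = 0$.

Setting $a = \frac{5}{3}$:
$$I = - \log{\left(\frac{512}{1331} \right)}.$$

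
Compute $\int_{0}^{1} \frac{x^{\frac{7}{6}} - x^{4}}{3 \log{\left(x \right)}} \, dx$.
$- \frac{\log{\left(30 \right)}}{3} + \frac{\log{\left(13 \right)}}{3}$

Consider the one-parameter family: let $I(a) = \int_{0}^{1} \frac{- x^{4} + x^{a}}{3 \log{\left(x \right)}} \, dx$.

Since $\dfrac{\partial}{\partial a}\,x^{a} = x^{a} \ln x$, the $\ln x$ in the denominator cancels and
$$\frac{dI}{da} = \int_{0}^{1} \frac{1}{3} x^{a} \, dx = \frac{1}{3} \left[\frac{x^{a+1}}{a+1}\right]_0^1 = \frac{1}{3 \left(a + 1\right)}.$$

Integrating with respect to $a$ gives $I(a) = \frac{\log{\left(a + 1 \right)}}{3} - \frac{\log{\left(5 \right)}}{3} + C$.

At $a = 4$ the integrand is identically $0$, so $I(4) = 0$. The closed form gives $0$, hence $C = 0$.

Setting $a = \frac{7}{6}$:
$$I = - \frac{\log{\left(30 \right)}}{3} + \frac{\log{\left(13 \right)}}{3}.$$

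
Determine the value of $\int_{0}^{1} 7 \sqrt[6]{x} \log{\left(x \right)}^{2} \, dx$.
$\frac{432}{49}$

Begin with the known integral
$$J(a) = \int_{0}^{1} 7 x^{a} \, dx = \frac{7}{a + 1}.$$

Differentiating under the integral sign brings down a factor of $\ln x$:
$$\frac{dJ}{da} = \int_{0}^{1} 7 x^{a} \log{\left(x \right)} \, dx = - \frac{7}{\left(a + 1\right)^{2}}.$$

Repeating twice in total — each differentiation brings down another $\ln x$ — gives
$$\frac{d^{2}J}{da^{2}} = \int_{0}^{1} 7 x^{a} \log{\left(x \right)}^{2} \, dx = \frac{14}{\left(a + 1\right)^{3}},$$
and the integrand here is exactly the target integrand, so $I = \frac{14}{\left(a + 1\right)^{3}}$.

Setting $a = \frac{1}{6}$:
$$I = \frac{432}{49}.$$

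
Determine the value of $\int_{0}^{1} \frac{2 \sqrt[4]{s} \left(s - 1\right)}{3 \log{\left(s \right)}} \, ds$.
$\log{\left(\frac{3 \sqrt[3]{15}}{5} \right)}$

Consider the one-parameter family: let $I(a) = \int_{0}^{1} \frac{2 \left(s^{\frac{5}{4}} - s^{a}\right)}{3 \log{\left(s \right)}} \, ds$.

Since $\dfrac{\partial}{\partial a}\,s^{a} = s^{a} \ln s$, the $\ln s$ in the denominator cancels and
$$\frac{dI}{da} = \int_{0}^{1} - \frac{2}{3} s^{a} \, ds = - \frac{2}{3} \left[\frac{s^{a+1}}{a+1}\right]_0^1 = - \frac{2}{3 a + 3}.$$

Integrating with respect to $a$ gives $I(a) = - \frac{2 \log{\left(a + 1 \right)}}{3} - \frac{4 \log{\left(2 \right)}}{3} + \frac{4 \log{\left(3 \right)}}{3} + C$.

At $a = \frac{5}{4}$ the integrand is identically $0$, so $I(\frac{5}{4}) = 0$. The closed form gives $0$, hence $C = 0$.

Setting $a = \frac{1}{4}$:
$$I = \log{\left(\frac{3 \sqrt[3]{15}}{5} \right)}.$$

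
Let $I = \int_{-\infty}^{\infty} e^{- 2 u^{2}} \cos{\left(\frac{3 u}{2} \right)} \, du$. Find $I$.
$\frac{\sqrt{2} \sqrt{\pi}}{2 e^{\frac{9}{32}}}$

Let $b$ denote the cosine frequency and define $I(b) = \int_{-\infty}^{\infty} e^{- 2 u^{2}} \cos{\left(b u \right)} \, du$.

Differentiating under the integral sign,
$$I'(b) = \int_{-\infty}^{\infty} - u e^{- 2 u^{2}} \sin{\left(b u \right)} \, du.$$

Integrate $\int_{-\infty}^{\infty} u \sin(b u)\, e^{- 2 u^{2}}\, du$ by parts with $w = \sin(b u)$ and $dv = u\, e^{- 2 u^{2}}\, du$, giving $v = - \frac{e^{- 2 u^{2}}}{4}$. The boundary term vanishes and
$$\int_{-\infty}^{\infty} u \sin(b u)\, e^{- 2 u^{2}}\, du = \frac{b}{4} \int_{-\infty}^{\infty} \cos(b u)\, e^{- 2 u^{2}}\, du,$$
so $I'(b) = - \frac{b}{4}\, I(b)$.

This is a separable first-order ODE; solving with the initial condition $I(0) = \int_{-\infty}^{\infty} e^{- 2 u^{2}}\,du = \frac{\sqrt{2} \sqrt{\pi}}{2}$ gives
$$I(b) = \frac{\sqrt{2} \sqrt{\pi} e^{- \frac{b^{2}}{8}}}{2}.$$

Setting $b = \frac{3}{2}$:
$$I = \frac{\sqrt{2} \sqrt{\pi}}{2 e^{\frac{9}{32}}}.$$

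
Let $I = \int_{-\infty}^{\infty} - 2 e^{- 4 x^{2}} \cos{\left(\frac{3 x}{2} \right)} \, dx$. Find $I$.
$- \frac{\sqrt{\pi}}{e^{\frac{9}{64}}}$

Let $b$ denote the cosine frequency and define $I(b) = \int_{-\infty}^{\infty} - 2 e^{- 4 x^{2}} \cos{\left(b x \right)} \, dx$.

Differentiating under the integral sign,
$$I'(b) = \int_{-\infty}^{\infty} 2 x e^{- 4 x^{2}} \sin{\left(b x \right)} \, dx.$$

Integrate $\int_{-\infty}^{\infty} x \sin(b x)\, e^{- 4 x^{2}}\, dx$ by parts with $u = \sin(b x)$ and $dv = x\, e^{- 4 x^{2}}\, dx$, giving $v = - \frac{e^{- 4 x^{2}}}{8}$. The boundary term vanishes and
$$\int_{-\infty}^{\infty} x \sin(b x)\, e^{- 4 x^{2}}\, dx = \frac{b}{8} \int_{-\infty}^{\infty} \cos(b x)\, e^{- 4 x^{2}}\, dx,$$
so $I'(b) = - \frac{b}{8}\, I(b)$.

This is a separable first-order ODE; solving with the initial condition $I(0) = \int_{-\infty}^{\infty} - 2 e^{- 4 x^{2}}\,dx = - \sqrt{\pi}$ gives
$$I(b) = - \sqrt{\pi} e^{- \frac{b^{2}}{16}}.$$

Setting $b = \frac{3}{2}$:
$$I = - \frac{\sqrt{\pi}}{e^{\frac{9}{64}}}.$$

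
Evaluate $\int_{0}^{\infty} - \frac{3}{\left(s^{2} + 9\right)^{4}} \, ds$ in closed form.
$- \frac{5 \pi}{23328}$

Recall the elementary integral
$$J(a) = \int_{0}^{\infty} - \frac{3}{a^{2} + s^{2}} \, ds = - \frac{3 \pi}{2 a}.$$

Differentiating under the integral sign with respect to $a$,
$$\frac{dJ}{da} = \int_{0}^{\infty} \frac{6 a}{\left(a^{2} + s^{2}\right)^{2}} \, ds = \frac{3 \pi}{2 a^{2}},$$
so $\int_{0}^{\infty} - \frac{3}{\left(a^{2} + s^{2}\right)^{2}} \, ds = - \frac{3 \pi}{4 a^{3}}$.

Repeating — each differentiation of $1/(s^2+a^2)^j$ produces $-2ja/(s^2+a^2)^{j+1}$ — and dividing through by $-2ja$ at each step yields, after $3$ differentiations in total,
$$\int_{0}^{\infty} - \frac{3}{\left(a^{2} + s^{2}\right)^{4}} \, ds = - \frac{15 \pi}{32 a^{7}}.$$

Setting $a = 3$:
$$I = - \frac{5 \pi}{23328}.$$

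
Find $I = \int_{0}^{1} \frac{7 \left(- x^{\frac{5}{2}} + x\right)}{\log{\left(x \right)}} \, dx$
$\log{\left(\frac{16384}{823543} \right)}$

Introduce a parameter $a$ in the exponent: let $I(a) = \int_{0}^{1} \frac{7 \left(x - x^{a}\right)}{\log{\left(x \right)}} \, dx$.

Since $\dfrac{\partial}{\partial a}\,x^{a} = x^{a} \ln x$, the $\ln x$ in the denominator cancels and
$$\frac{dI}{da} = \int_{0}^{1} -7 x^{a} \, dx = -7 \left[\frac{x^{a+1}}{a+1}\right]_0^1 = - \frac{7}{a + 1}.$$

Integrating with respect to $a$ gives $I(a) = \log{\left(\frac{128}{\left(a + 1\right)^{7}} \right)} + C$.

At $a = 1$ the integrand is identically $0$, so $I(1) = 0$. The closed form gives $0$, hence $C = 0$.

Setting $a = \frac{5}{2}$:
$$I = \log{\left(\frac{16384}{823543} \right)}.$$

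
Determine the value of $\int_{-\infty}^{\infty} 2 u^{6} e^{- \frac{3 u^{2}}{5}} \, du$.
$\frac{625 \sqrt{15} \sqrt{\pi}}{108}$

Consider the simpler parametrised integral
$$J(a) = \int_{-\infty}^{\infty} 2 e^{- a u^{2}} \, du = \frac{2 \sqrt{\pi}}{\sqrt{a}}.$$

Differentiating under the integral sign brings down a factor of $(-u^2)$:
$$\frac{dJ}{da} = \int_{-\infty}^{\infty} - 2 u^{2} e^{- a u^{2}} \, du = - \frac{\sqrt{\pi}}{a^{\frac{3}{2}}}.$$

Repeating $3$ times in total — each differentiation brings down another $(-u^2)$ — gives
$$\frac{d^{3}J}{da^{3}} = \int_{-\infty}^{\infty} - 2 u^{6} e^{- a u^{2}} \, du = - \frac{15 \sqrt{\pi}}{4 a^{\frac{7}{2}}},$$
and the integrand here is $(-1)^{3}$ times the target integrand, so $I = (-1)^{3}\,\frac{d^{3}J}{da^{3}} = \frac{15 \sqrt{\pi}}{4 a^{\frac{7}{2}}}$.

Setting $a = \frac{3}{5}$:
$$I = \frac{625 \sqrt{15} \sqrt{\pi}}{108}.$$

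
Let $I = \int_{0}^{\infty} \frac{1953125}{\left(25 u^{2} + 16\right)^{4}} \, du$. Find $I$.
$\frac{1953125 \pi}{524288}$

Start from the standard arctangent integral
$$J(a) = \int_{0}^{\infty} \frac{5}{a^{2} + u^{2}} \, du = \frac{5 \pi}{2 a}.$$

Differentiating under the integral sign with respect to $a$,
$$\frac{dJ}{da} = \int_{0}^{\infty} - \frac{10 a}{\left(a^{2} + u^{2}\right)^{2}} \, du = - \frac{5 \pi}{2 a^{2}},$$
so $\int_{0}^{\infty} \frac{5}{\left(a^{2} + u^{2}\right)^{2}} \, du = \frac{5 \pi}{4 a^{3}}$.

Repeating — each differentiation of $1/(u^2+a^2)^j$ produces $-2ja/(u^2+a^2)^{j+1}$ — and dividing through by $-2ja$ at each step yields, after $3$ differentiations in total,
$$\int_{0}^{\infty} \frac{5}{\left(a^{2} + u^{2}\right)^{4}} \, du = \frac{25 \pi}{32 a^{7}}.$$

Setting $a = \frac{4}{5}$:
$$I = \frac{1953125 \pi}{524288}.$$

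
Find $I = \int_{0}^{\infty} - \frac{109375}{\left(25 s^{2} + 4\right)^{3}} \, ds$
$- \frac{65625 \pi}{512}$

Begin with the known result
$$J(a) = \int_{0}^{\infty} - \frac{7}{a^{2} + s^{2}} \, ds = - \frac{7 \pi}{2 a}.$$

Differentiating under the integral sign with respect to $a$,
$$\frac{dJ}{da} = \int_{0}^{\infty} \frac{14 a}{\left(a^{2} + s^{2}\right)^{2}} \, ds = \frac{7 \pi}{2 a^{2}},$$
so $\int_{0}^{\infty} - \frac{7}{\left(a^{2} + s^{2}\right)^{2}} \, ds = - \frac{7 \pi}{4 a^{3}}$.

Repeating — each differentiation of $1/(s^2+a^2)^j$ produces $-2ja/(s^2+a^2)^{j+1}$ — and dividing through by $-2ja$ at each step yields, after $2$ differentiations in total,
$$\int_{0}^{\infty} - \frac{7}{\left(a^{2} + s^{2}\right)^{3}} \, ds = - \frac{21 \pi}{16 a^{5}}.$$

Setting $a = \frac{2}{5}$:
$$I = - \frac{65625 \pi}{512}.$$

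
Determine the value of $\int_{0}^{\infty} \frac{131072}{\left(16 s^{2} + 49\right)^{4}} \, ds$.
$\frac{5120 \pi}{823543}$

Recall the elementary integral
$$J(a) = \int_{0}^{\infty} \frac{2}{a^{2} + s^{2}} \, ds = \frac{\pi}{a}.$$

Differentiating under the integral sign with respect to $a$,
$$\frac{dJ}{da} = \int_{0}^{\infty} - \frac{4 a}{\left(a^{2} + s^{2}\right)^{2}} \, ds = - \frac{\pi}{a^{2}},$$
so $\int_{0}^{\infty} \frac{2}{\left(a^{2} + s^{2}\right)^{2}} \, ds = \frac{\pi}{2 a^{3}}$.

Repeating — each differentiation of $1/(s^2+a^2)^j$ produces $-2ja/(s^2+a^2)^{j+1}$ — and dividing through by $-2ja$ at each step yields, after $3$ differentiations in total,
$$\int_{0}^{\infty} \frac{2}{\left(a^{2} + s^{2}\right)^{4}} \, ds = \frac{5 \pi}{16 a^{7}}.$$

Setting $a = \frac{7}{4}$:
$$I = \frac{5120 \pi}{823543}.$$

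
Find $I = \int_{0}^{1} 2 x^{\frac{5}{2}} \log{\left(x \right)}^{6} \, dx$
$\frac{184320}{823543}$

Begin with the known integral
$$J(a) = \int_{0}^{1} 2 x^{a} \, dx = \frac{2}{a + 1}.$$

Differentiating under the integral sign brings down a factor of $\ln x$:
$$\frac{dJ}{da} = \int_{0}^{1} 2 x^{a} \log{\left(x \right)} \, dx = - \frac{2}{\left(a + 1\right)^{2}}.$$

Repeating $6$ times in total — each differentiation brings down another $\ln x$ — gives
$$\frac{d^{6}J}{da^{6}} = \int_{0}^{1} 2 x^{a} \log{\left(x \right)}^{6} \, dx = \frac{1440}{\left(a + 1\right)^{7}},$$
and the integrand here is exactly the target integrand, so $I = \frac{1440}{\left(a + 1\right)^{7}}$.

Setting $a = \frac{5}{2}$:
$$I = \frac{184320}{823543}.$$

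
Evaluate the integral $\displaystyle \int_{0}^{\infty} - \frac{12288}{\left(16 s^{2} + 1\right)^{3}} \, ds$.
$- 576 \pi$

Begin with the known result
$$J(a) = \int_{0}^{\infty} - \frac{3}{a^{2} + s^{2}} \, ds = - \frac{3 \pi}{2 a}.$$

Differentiating under the integral sign with respect to $a$,
$$\frac{dJ}{da} = \int_{0}^{\infty} \frac{6 a}{\left(a^{2} + s^{2}\right)^{2}} \, ds = \frac{3 \pi}{2 a^{2}},$$
so $\int_{0}^{\infty} - \frac{3}{\left(a^{2} + s^{2}\right)^{2}} \, ds = - \frac{3 \pi}{4 a^{3}}$.

Repeating — each differentiation of $1/(s^2+a^2)^j$ produces $-2ja/(s^2+a^2)^{j+1}$ — and dividing through by $-2ja$ at each step yields, after $2$ differentiations in total,
$$\int_{0}^{\infty} - \frac{3}{\left(a^{2} + s^{2}\right)^{3}} \, ds = - \frac{9 \pi}{16 a^{5}}.$$

Setting $a = \frac{1}{4}$:
$$I = - 576 \pi.$$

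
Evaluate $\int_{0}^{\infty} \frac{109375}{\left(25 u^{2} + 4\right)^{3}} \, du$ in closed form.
$\frac{65625 \pi}{512}$

Begin with the known result
$$J(a) = \int_{0}^{\infty} \frac{7}{a^{2} + u^{2}} \, du = \frac{7 \pi}{2 a}.$$

Differentiating under the integral sign with respect to $a$,
$$\frac{dJ}{da} = \int_{0}^{\infty} - \frac{14 a}{\left(a^{2} + u^{2}\right)^{2}} \, du = - \frac{7 \pi}{2 a^{2}},$$
so $\int_{0}^{\infty} \frac{7}{\left(a^{2} + u^{2}\right)^{2}} \, du = \frac{7 \pi}{4 a^{3}}$.

Repeating — each differentiation of $1/(u^2+a^2)^j$ produces $-2ja/(u^2+a^2)^{j+1}$ — and dividing through by $-2ja$ at each step yields, after $2$ differentiations in total,
$$\int_{0}^{\infty} \frac{7}{\left(a^{2} + u^{2}\right)^{3}} \, du = \frac{21 \pi}{16 a^{5}}.$$

Setting $a = \frac{2}{5}$:
$$I = \frac{65625 \pi}{512}.$$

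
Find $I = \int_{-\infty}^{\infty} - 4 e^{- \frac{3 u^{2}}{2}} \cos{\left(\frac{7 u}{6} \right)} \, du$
$- \frac{4 \sqrt{6} \sqrt{\pi}}{3 e^{\frac{49}{216}}}$

Let $b$ denote the cosine frequency and define $I(b) = \int_{-\infty}^{\infty} - 4 e^{- \frac{3 u^{2}}{2}} \cos{\left(b u \right)} \, du$.

Differentiating under the integral sign,
$$I'(b) = \int_{-\infty}^{\infty} 4 u e^{- \frac{3 u^{2}}{2}} \sin{\left(b u \right)} \, du.$$

Integrate $\int_{-\infty}^{\infty} u \sin(b u)\, e^{- \frac{3 u^{2}}{2}}\, du$ by parts with $w = \sin(b u)$ and $dv = u\, e^{- \frac{3 u^{2}}{2}}\, du$, giving $v = - \frac{e^{- \frac{3 u^{2}}{2}}}{3}$. The boundary term vanishes and
$$\int_{-\infty}^{\infty} u \sin(b u)\, e^{- \frac{3 u^{2}}{2}}\, du = \frac{b}{3} \int_{-\infty}^{\infty} \cos(b u)\, e^{- \frac{3 u^{2}}{2}}\, du,$$
so $I'(b) = - \frac{b}{3}\, I(b)$.

This is a separable first-order ODE; solving with the initial condition $I(0) = \int_{-\infty}^{\infty} - 4 e^{- \frac{3 u^{2}}{2}}\,du = - \frac{4 \sqrt{6} \sqrt{\pi}}{3}$ gives
$$I(b) = - \frac{4 \sqrt{6} \sqrt{\pi} e^{- \frac{b^{2}}{6}}}{3}.$$

Setting $b = \frac{7}{6}$:
$$I = - \frac{4 \sqrt{6} \sqrt{\pi}}{3 e^{\frac{49}{216}}}.$$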